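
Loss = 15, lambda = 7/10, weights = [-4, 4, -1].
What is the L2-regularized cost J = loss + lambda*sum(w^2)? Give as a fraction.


L2 sq norm = sum(w^2) = 33. J = 15 + 7/10 * 33 = 381/10.

381/10


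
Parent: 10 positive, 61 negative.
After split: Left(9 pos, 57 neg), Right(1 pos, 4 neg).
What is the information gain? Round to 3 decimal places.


H(parent) = 0.5864. H(left) = 0.5746, H(right) = 0.7219. Weighted = (66/71)*0.5746 + (5/71)*0.7219 = 0.5850. IG = 0.5864 - 0.5850 = 0.0014, which rounds to 0.001.

0.001


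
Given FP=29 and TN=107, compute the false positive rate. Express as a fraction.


FPR = FP / (FP + TN) = 29 / 136 = 29/136.

29/136


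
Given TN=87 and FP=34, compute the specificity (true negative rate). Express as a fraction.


Specificity = TN / (TN + FP) = 87 / 121 = 87/121.

87/121


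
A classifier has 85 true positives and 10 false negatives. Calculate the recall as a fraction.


Recall = TP / (TP + FN) = 85 / 95 = 17/19.

17/19


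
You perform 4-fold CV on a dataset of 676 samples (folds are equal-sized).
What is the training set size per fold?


Each validation fold has 676/4 = 169 samples. Training set = 676 - 169 = 507.

507


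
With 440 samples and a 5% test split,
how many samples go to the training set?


Test set = 440 * 5% = 22. Training set = 440 - 22 = 418.

418


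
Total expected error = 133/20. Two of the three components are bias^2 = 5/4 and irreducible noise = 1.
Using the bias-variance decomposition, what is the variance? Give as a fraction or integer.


Total error = bias^2 + variance + irreducible noise. So variance = 133/20 - 5/4 - 1 = 22/5.

22/5


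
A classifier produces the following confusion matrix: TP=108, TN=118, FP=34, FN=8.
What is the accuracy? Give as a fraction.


Accuracy = (TP + TN) / (TP + TN + FP + FN) = (108 + 118) / 268 = 113/134.

113/134


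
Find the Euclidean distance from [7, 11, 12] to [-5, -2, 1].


d = sqrt(sum of squared differences). (7--5)^2=144, (11--2)^2=169, (12-1)^2=121. Sum = 434.

sqrt(434)


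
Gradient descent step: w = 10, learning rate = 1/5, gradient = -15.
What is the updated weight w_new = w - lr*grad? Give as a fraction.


w_new = 10 - 1/5 * -15 = 10 - -3 = 13.

13


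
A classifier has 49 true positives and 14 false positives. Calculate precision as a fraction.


Precision = TP / (TP + FP) = 49 / 63 = 7/9.

7/9


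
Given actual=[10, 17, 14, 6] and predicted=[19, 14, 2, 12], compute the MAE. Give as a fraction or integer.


MAE = (1/4) * (|10-19|=9 + |17-14|=3 + |14-2|=12 + |6-12|=6). Sum = 30. MAE = 15/2.

15/2


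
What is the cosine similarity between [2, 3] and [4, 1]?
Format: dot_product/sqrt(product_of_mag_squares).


dot = 11. |a|^2 = 13, |b|^2 = 17. cos = 11/sqrt(221).

11/sqrt(221)


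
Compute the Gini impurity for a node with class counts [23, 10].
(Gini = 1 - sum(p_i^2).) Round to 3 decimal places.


Total = 33. Proportions: 23/33, 10/33. sum(p_i^2) = 0.5776. Gini = 1 - 0.5776 = 0.4224, which rounds to 0.422.

0.422


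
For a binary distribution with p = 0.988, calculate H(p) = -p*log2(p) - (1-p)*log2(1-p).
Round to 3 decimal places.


H = -0.988*log2(0.988) - 0.012*log2(0.012) = 0.094.

0.094


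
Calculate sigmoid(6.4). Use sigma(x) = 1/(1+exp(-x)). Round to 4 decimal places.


sigma(6.4) = 1/(1+e^(-6.4)) = 1/(1+0.001662) = 1/1.001662 = 0.9983.

0.9983


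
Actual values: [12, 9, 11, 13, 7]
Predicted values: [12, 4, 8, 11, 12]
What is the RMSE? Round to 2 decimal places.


MSE = 12.6000. RMSE = sqrt(12.6000) = 3.55.

3.55


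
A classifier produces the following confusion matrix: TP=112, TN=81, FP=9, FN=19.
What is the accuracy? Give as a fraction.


Accuracy = (TP + TN) / (TP + TN + FP + FN) = (112 + 81) / 221 = 193/221.

193/221


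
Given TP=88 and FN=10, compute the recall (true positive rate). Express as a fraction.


Recall = TP / (TP + FN) = 88 / 98 = 44/49.

44/49


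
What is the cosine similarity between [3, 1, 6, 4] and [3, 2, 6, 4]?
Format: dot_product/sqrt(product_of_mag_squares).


dot = 63. |a|^2 = 62, |b|^2 = 65. cos = 63/sqrt(4030).

63/sqrt(4030)


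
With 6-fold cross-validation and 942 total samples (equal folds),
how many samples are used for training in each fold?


Each validation fold has 942/6 = 157 samples. Training set = 942 - 157 = 785.

785


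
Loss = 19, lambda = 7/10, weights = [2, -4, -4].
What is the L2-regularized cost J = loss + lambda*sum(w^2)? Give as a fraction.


L2 sq norm = sum(w^2) = 36. J = 19 + 7/10 * 36 = 221/5.

221/5


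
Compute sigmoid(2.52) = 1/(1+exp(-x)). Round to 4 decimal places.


sigma(2.52) = 1/(1+e^(-2.52)) = 1/(1+0.080460) = 1/1.080460 = 0.9255.

0.9255


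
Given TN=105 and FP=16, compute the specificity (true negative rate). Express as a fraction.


Specificity = TN / (TN + FP) = 105 / 121 = 105/121.

105/121


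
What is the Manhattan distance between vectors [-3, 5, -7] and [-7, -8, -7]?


d = sum of absolute differences: |-3--7|=4 + |5--8|=13 + |-7--7|=0 = 17.

17


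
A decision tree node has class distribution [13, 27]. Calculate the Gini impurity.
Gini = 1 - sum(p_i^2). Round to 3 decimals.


Total = 40. Proportions: 13/40, 27/40. sum(p_i^2) = 0.5613. Gini = 1 - 0.5613 = 0.4387, which rounds to 0.439.

0.439


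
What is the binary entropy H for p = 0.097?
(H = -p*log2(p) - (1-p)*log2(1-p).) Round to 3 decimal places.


H = -0.097*log2(0.097) - 0.903*log2(0.903) = 0.459.

0.459


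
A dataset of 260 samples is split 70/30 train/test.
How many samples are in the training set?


Test set = 260 * 30% = 78. Training set = 260 - 78 = 182.

182


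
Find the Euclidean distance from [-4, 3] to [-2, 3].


d = sqrt(sum of squared differences). (-4--2)^2=4, (3-3)^2=0. Sum = 4.

2


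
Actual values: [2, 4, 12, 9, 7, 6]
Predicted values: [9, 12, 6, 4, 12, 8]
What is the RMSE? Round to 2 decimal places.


MSE = 33.8333. RMSE = sqrt(33.8333) = 5.82.

5.82


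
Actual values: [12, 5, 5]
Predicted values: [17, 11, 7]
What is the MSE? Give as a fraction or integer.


MSE = (1/3) * ((12-17)^2=25 + (5-11)^2=36 + (5-7)^2=4). Sum = 65. MSE = 65/3.

65/3


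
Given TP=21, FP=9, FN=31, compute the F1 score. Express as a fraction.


Precision = 21/30 = 7/10. Recall = 21/52 = 21/52. F1 = 2*P*R/(P+R) = 21/41.

21/41


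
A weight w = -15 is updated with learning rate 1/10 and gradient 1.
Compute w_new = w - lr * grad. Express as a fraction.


w_new = -15 - 1/10 * 1 = -15 - 1/10 = -151/10.

-151/10


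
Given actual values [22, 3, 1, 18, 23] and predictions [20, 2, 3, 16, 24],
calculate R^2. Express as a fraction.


Mean(y) = 67/5. SS_res = 14. SS_tot = 2246/5. R^2 = 1 - 14/(2246/5) = 1088/1123.

1088/1123


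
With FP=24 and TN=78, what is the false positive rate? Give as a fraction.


FPR = FP / (FP + TN) = 24 / 102 = 4/17.

4/17


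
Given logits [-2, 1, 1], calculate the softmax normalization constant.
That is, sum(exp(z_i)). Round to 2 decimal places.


Denom = e^-2=0.1353 + e^1=2.7183 + e^1=2.7183. Sum = 5.5719, which rounds to 5.57.

5.57


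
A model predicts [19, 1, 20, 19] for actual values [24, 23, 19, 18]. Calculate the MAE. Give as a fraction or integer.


MAE = (1/4) * (|24-19|=5 + |23-1|=22 + |19-20|=1 + |18-19|=1). Sum = 29. MAE = 29/4.

29/4


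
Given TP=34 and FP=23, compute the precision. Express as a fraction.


Precision = TP / (TP + FP) = 34 / 57 = 34/57.

34/57


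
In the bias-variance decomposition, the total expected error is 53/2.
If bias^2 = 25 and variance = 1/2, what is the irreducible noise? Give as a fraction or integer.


Total error = bias^2 + variance + irreducible noise. So irreducible noise = 53/2 - 25 - 1/2 = 1.

1


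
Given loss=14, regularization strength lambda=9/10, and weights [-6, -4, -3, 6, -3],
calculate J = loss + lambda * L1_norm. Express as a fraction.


L1 norm = sum(|w|) = 22. J = 14 + 9/10 * 22 = 169/5.

169/5


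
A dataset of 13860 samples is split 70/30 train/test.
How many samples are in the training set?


Test set = 13860 * 30% = 4158. Training set = 13860 - 4158 = 9702.

9702


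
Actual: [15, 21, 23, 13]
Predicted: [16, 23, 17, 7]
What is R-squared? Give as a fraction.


Mean(y) = 18. SS_res = 77. SS_tot = 68. R^2 = 1 - 77/(68) = -9/68.

-9/68


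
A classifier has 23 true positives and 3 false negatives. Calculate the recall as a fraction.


Recall = TP / (TP + FN) = 23 / 26 = 23/26.

23/26


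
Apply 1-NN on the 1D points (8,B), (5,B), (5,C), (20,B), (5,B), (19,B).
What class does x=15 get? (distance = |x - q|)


Distances: |8-15|=7, |5-15|=10, |5-15|=10, |20-15|=5, |5-15|=10, |19-15|=4. 1 nearest: (19,B). Counts: {'B': 1}. Majority class: B.

B


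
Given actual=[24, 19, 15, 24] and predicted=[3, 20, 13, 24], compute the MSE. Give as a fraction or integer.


MSE = (1/4) * ((24-3)^2=441 + (19-20)^2=1 + (15-13)^2=4 + (24-24)^2=0). Sum = 446. MSE = 223/2.

223/2


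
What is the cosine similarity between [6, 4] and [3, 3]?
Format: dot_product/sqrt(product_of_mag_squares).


dot = 30. |a|^2 = 52, |b|^2 = 18. cos = 30/sqrt(936).

30/sqrt(936)


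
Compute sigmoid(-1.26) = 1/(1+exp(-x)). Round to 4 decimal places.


sigma(-1.26) = 1/(1+e^(1.26)) = 1/(1+3.525421) = 1/4.525421 = 0.2210.

0.2210


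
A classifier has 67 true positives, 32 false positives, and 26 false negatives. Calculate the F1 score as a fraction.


Precision = 67/99 = 67/99. Recall = 67/93 = 67/93. F1 = 2*P*R/(P+R) = 67/96.

67/96


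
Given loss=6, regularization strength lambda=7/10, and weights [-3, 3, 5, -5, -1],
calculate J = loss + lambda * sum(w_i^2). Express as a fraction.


L2 sq norm = sum(w^2) = 69. J = 6 + 7/10 * 69 = 543/10.

543/10


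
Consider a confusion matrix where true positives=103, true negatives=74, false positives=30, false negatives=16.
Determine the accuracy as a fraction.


Accuracy = (TP + TN) / (TP + TN + FP + FN) = (103 + 74) / 223 = 177/223.

177/223


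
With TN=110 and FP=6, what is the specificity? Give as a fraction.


Specificity = TN / (TN + FP) = 110 / 116 = 55/58.

55/58


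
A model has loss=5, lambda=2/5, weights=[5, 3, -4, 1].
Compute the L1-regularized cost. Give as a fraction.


L1 norm = sum(|w|) = 13. J = 5 + 2/5 * 13 = 51/5.

51/5


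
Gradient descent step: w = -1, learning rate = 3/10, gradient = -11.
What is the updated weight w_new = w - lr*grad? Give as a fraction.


w_new = -1 - 3/10 * -11 = -1 - -33/10 = 23/10.

23/10


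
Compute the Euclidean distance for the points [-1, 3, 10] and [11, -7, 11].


d = sqrt(sum of squared differences). (-1-11)^2=144, (3--7)^2=100, (10-11)^2=1. Sum = 245.

sqrt(245)


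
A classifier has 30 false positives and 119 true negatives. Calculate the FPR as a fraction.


FPR = FP / (FP + TN) = 30 / 149 = 30/149.

30/149


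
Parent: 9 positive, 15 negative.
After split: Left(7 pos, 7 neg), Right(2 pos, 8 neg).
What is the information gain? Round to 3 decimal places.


H(parent) = 0.9544. H(left) = 1.0000, H(right) = 0.7219. Weighted = (14/24)*1.0000 + (10/24)*0.7219 = 0.8841. IG = 0.9544 - 0.8841 = 0.0703, which rounds to 0.070.

0.070


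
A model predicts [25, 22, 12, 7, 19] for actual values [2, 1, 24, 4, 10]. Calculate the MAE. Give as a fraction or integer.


MAE = (1/5) * (|2-25|=23 + |1-22|=21 + |24-12|=12 + |4-7|=3 + |10-19|=9). Sum = 68. MAE = 68/5.

68/5


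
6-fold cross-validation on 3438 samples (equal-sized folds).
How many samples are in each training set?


Each validation fold has 3438/6 = 573 samples. Training set = 3438 - 573 = 2865.

2865


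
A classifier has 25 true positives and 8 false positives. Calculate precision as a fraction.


Precision = TP / (TP + FP) = 25 / 33 = 25/33.

25/33


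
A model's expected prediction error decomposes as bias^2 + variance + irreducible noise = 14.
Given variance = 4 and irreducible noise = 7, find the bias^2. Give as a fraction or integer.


Total error = bias^2 + variance + irreducible noise. So bias^2 = 14 - 4 - 7 = 3.

3


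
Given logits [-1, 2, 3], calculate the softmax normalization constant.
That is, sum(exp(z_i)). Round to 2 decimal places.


Denom = e^-1=0.3679 + e^2=7.3891 + e^3=20.0855. Sum = 27.8425, which rounds to 27.84.

27.84


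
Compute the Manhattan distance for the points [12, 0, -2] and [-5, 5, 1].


d = sum of absolute differences: |12--5|=17 + |0-5|=5 + |-2-1|=3 = 25.

25


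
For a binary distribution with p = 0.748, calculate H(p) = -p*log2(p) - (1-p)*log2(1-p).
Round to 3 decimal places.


H = -0.748*log2(0.748) - 0.252*log2(0.252) = 0.814.

0.814


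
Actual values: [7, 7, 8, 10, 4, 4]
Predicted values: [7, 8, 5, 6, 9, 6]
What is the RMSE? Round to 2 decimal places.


MSE = 9.1667. RMSE = sqrt(9.1667) = 3.03.

3.03


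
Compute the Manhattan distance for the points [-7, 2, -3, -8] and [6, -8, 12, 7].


d = sum of absolute differences: |-7-6|=13 + |2--8|=10 + |-3-12|=15 + |-8-7|=15 = 53.

53


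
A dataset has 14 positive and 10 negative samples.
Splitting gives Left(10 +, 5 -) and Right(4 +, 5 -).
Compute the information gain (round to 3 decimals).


H(parent) = 0.9799. H(left) = 0.9183, H(right) = 0.9911. Weighted = (15/24)*0.9183 + (9/24)*0.9911 = 0.9456. IG = 0.9799 - 0.9456 = 0.0343, which rounds to 0.034.

0.034


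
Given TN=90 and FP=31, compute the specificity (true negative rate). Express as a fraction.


Specificity = TN / (TN + FP) = 90 / 121 = 90/121.

90/121


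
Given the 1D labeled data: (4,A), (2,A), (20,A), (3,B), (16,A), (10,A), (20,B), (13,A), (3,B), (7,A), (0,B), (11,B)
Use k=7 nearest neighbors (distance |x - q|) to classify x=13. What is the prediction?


Distances: |4-13|=9, |2-13|=11, |20-13|=7, |3-13|=10, |16-13|=3, |10-13|=3, |20-13|=7, |13-13|=0, |3-13|=10, |7-13|=6, |0-13|=13, |11-13|=2. 7 nearest: (13,A), (11,B), (16,A), (10,A), (7,A), (20,A), (20,B). Counts: {'A': 5, 'B': 2}. Majority class: A.

A


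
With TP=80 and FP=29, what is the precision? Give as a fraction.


Precision = TP / (TP + FP) = 80 / 109 = 80/109.

80/109


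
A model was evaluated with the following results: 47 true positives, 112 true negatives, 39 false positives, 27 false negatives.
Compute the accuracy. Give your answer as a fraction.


Accuracy = (TP + TN) / (TP + TN + FP + FN) = (47 + 112) / 225 = 53/75.

53/75


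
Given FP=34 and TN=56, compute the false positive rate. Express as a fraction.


FPR = FP / (FP + TN) = 34 / 90 = 17/45.

17/45


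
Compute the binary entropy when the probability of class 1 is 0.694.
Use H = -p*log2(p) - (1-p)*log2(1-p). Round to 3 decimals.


H = -0.694*log2(0.694) - 0.306*log2(0.306) = 0.889.

0.889


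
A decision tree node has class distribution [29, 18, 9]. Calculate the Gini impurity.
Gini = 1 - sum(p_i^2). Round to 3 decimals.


Total = 56. Proportions: 29/56, 18/56, 9/56. sum(p_i^2) = 0.3973. Gini = 1 - 0.3973 = 0.6027, which rounds to 0.603.

0.603


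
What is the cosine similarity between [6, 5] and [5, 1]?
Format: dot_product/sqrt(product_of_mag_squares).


dot = 35. |a|^2 = 61, |b|^2 = 26. cos = 35/sqrt(1586).

35/sqrt(1586)


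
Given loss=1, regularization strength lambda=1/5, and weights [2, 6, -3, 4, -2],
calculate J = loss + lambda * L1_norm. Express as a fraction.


L1 norm = sum(|w|) = 17. J = 1 + 1/5 * 17 = 22/5.

22/5


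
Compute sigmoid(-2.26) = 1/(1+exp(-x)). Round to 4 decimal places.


sigma(-2.26) = 1/(1+e^(2.26)) = 1/(1+9.583089) = 1/10.583089 = 0.0945.

0.0945


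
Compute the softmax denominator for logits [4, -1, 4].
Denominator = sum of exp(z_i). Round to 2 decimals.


Denom = e^4=54.5982 + e^-1=0.3679 + e^4=54.5982. Sum = 109.5643, which rounds to 109.56.

109.56


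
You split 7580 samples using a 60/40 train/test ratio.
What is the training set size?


Test set = 7580 * 40% = 3032. Training set = 7580 - 3032 = 4548.

4548


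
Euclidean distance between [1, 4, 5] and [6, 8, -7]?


d = sqrt(sum of squared differences). (1-6)^2=25, (4-8)^2=16, (5--7)^2=144. Sum = 185.

sqrt(185)


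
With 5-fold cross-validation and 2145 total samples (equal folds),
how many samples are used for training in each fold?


Each validation fold has 2145/5 = 429 samples. Training set = 2145 - 429 = 1716.

1716


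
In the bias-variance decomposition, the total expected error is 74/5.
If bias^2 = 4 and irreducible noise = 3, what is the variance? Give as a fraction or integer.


Total error = bias^2 + variance + irreducible noise. So variance = 74/5 - 4 - 3 = 39/5.

39/5


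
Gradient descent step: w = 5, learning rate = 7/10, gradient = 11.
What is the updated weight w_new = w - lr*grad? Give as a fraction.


w_new = 5 - 7/10 * 11 = 5 - 77/10 = -27/10.

-27/10


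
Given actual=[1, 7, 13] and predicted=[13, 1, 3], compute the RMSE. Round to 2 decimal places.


MSE = 93.3333. RMSE = sqrt(93.3333) = 9.66.

9.66


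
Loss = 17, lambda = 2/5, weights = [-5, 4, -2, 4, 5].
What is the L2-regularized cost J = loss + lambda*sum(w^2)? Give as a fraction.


L2 sq norm = sum(w^2) = 86. J = 17 + 2/5 * 86 = 257/5.

257/5


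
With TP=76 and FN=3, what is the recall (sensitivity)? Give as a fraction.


Recall = TP / (TP + FN) = 76 / 79 = 76/79.

76/79


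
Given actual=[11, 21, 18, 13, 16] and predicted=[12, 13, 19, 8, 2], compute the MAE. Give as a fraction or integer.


MAE = (1/5) * (|11-12|=1 + |21-13|=8 + |18-19|=1 + |13-8|=5 + |16-2|=14). Sum = 29. MAE = 29/5.

29/5


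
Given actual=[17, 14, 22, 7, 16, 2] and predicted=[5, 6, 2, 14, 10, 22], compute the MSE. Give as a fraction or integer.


MSE = (1/6) * ((17-5)^2=144 + (14-6)^2=64 + (22-2)^2=400 + (7-14)^2=49 + (16-10)^2=36 + (2-22)^2=400). Sum = 1093. MSE = 1093/6.

1093/6


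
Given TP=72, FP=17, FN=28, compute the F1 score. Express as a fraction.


Precision = 72/89 = 72/89. Recall = 72/100 = 18/25. F1 = 2*P*R/(P+R) = 16/21.

16/21


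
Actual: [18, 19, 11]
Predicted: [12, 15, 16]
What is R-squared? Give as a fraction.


Mean(y) = 16. SS_res = 77. SS_tot = 38. R^2 = 1 - 77/(38) = -39/38.

-39/38


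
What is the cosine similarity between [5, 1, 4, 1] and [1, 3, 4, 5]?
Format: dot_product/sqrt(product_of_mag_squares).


dot = 29. |a|^2 = 43, |b|^2 = 51. cos = 29/sqrt(2193).

29/sqrt(2193)


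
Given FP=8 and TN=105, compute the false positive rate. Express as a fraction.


FPR = FP / (FP + TN) = 8 / 113 = 8/113.

8/113


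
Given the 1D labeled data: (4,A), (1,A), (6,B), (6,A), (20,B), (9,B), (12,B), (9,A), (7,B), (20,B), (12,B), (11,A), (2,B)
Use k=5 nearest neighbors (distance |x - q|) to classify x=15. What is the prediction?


Distances: |4-15|=11, |1-15|=14, |6-15|=9, |6-15|=9, |20-15|=5, |9-15|=6, |12-15|=3, |9-15|=6, |7-15|=8, |20-15|=5, |12-15|=3, |11-15|=4, |2-15|=13. 5 nearest: (12,B), (12,B), (11,A), (20,B), (20,B). Counts: {'B': 4, 'A': 1}. Majority class: B.

B


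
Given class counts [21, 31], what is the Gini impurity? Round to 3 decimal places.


Total = 52. Proportions: 21/52, 31/52. sum(p_i^2) = 0.5185. Gini = 1 - 0.5185 = 0.4815, which rounds to 0.482.

0.482


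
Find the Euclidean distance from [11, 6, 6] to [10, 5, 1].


d = sqrt(sum of squared differences). (11-10)^2=1, (6-5)^2=1, (6-1)^2=25. Sum = 27.

sqrt(27)


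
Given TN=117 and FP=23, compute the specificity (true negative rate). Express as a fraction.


Specificity = TN / (TN + FP) = 117 / 140 = 117/140.

117/140


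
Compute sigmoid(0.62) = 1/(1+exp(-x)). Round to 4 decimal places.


sigma(0.62) = 1/(1+e^(-0.62)) = 1/(1+0.537944) = 1/1.537944 = 0.6502.

0.6502


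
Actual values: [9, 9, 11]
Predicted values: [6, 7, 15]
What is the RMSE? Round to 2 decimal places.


MSE = 9.6667. RMSE = sqrt(9.6667) = 3.11.

3.11


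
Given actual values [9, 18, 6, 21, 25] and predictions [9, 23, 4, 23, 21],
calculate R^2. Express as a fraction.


Mean(y) = 79/5. SS_res = 49. SS_tot = 1294/5. R^2 = 1 - 49/(1294/5) = 1049/1294.

1049/1294


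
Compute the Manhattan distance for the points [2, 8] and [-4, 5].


d = sum of absolute differences: |2--4|=6 + |8-5|=3 = 9.

9


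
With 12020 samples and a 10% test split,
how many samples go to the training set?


Test set = 12020 * 10% = 1202. Training set = 12020 - 1202 = 10818.

10818


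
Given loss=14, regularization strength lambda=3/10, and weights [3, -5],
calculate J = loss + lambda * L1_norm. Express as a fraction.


L1 norm = sum(|w|) = 8. J = 14 + 3/10 * 8 = 82/5.

82/5


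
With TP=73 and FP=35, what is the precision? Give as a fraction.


Precision = TP / (TP + FP) = 73 / 108 = 73/108.

73/108


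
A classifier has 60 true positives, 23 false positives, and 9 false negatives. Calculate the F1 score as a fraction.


Precision = 60/83 = 60/83. Recall = 60/69 = 20/23. F1 = 2*P*R/(P+R) = 15/19.

15/19


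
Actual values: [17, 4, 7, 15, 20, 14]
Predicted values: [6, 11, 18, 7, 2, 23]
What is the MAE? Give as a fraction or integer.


MAE = (1/6) * (|17-6|=11 + |4-11|=7 + |7-18|=11 + |15-7|=8 + |20-2|=18 + |14-23|=9). Sum = 64. MAE = 32/3.

32/3


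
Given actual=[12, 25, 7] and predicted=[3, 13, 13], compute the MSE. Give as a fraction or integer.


MSE = (1/3) * ((12-3)^2=81 + (25-13)^2=144 + (7-13)^2=36). Sum = 261. MSE = 87.

87


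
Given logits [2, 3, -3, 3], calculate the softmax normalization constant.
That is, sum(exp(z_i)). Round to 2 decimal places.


Denom = e^2=7.3891 + e^3=20.0855 + e^-3=0.0498 + e^3=20.0855. Sum = 47.6099, which rounds to 47.61.

47.61


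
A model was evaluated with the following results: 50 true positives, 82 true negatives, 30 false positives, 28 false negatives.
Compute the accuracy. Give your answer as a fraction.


Accuracy = (TP + TN) / (TP + TN + FP + FN) = (50 + 82) / 190 = 66/95.

66/95


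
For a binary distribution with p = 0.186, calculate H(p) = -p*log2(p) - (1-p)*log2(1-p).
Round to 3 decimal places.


H = -0.186*log2(0.186) - 0.814*log2(0.814) = 0.693.

0.693


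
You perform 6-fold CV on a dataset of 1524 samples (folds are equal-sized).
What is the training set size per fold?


Each validation fold has 1524/6 = 254 samples. Training set = 1524 - 254 = 1270.

1270


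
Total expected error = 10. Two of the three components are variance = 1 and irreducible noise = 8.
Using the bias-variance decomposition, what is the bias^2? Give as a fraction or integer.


Total error = bias^2 + variance + irreducible noise. So bias^2 = 10 - 1 - 8 = 1.

1


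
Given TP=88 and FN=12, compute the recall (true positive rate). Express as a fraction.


Recall = TP / (TP + FN) = 88 / 100 = 22/25.

22/25


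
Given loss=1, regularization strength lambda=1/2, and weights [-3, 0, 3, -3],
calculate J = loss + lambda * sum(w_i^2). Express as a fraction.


L2 sq norm = sum(w^2) = 27. J = 1 + 1/2 * 27 = 29/2.

29/2


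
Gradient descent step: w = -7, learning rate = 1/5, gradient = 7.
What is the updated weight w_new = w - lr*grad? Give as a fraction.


w_new = -7 - 1/5 * 7 = -7 - 7/5 = -42/5.

-42/5


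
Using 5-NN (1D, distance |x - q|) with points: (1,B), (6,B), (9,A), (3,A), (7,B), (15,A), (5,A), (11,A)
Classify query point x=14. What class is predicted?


Distances: |1-14|=13, |6-14|=8, |9-14|=5, |3-14|=11, |7-14|=7, |15-14|=1, |5-14|=9, |11-14|=3. 5 nearest: (15,A), (11,A), (9,A), (7,B), (6,B). Counts: {'A': 3, 'B': 2}. Majority class: A.

A


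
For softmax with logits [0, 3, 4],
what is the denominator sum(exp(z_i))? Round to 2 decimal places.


Denom = e^0=1.0000 + e^3=20.0855 + e^4=54.5982. Sum = 75.6837, which rounds to 75.68.

75.68


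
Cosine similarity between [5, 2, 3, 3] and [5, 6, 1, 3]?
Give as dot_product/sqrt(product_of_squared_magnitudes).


dot = 49. |a|^2 = 47, |b|^2 = 71. cos = 49/sqrt(3337).

49/sqrt(3337)


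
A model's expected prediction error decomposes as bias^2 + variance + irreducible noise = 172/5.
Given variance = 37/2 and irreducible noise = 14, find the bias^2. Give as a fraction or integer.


Total error = bias^2 + variance + irreducible noise. So bias^2 = 172/5 - 37/2 - 14 = 19/10.

19/10


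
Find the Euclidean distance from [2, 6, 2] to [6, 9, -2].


d = sqrt(sum of squared differences). (2-6)^2=16, (6-9)^2=9, (2--2)^2=16. Sum = 41.

sqrt(41)


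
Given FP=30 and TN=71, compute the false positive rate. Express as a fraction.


FPR = FP / (FP + TN) = 30 / 101 = 30/101.

30/101


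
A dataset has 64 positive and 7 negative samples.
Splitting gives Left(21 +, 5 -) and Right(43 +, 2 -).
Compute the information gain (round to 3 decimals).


H(parent) = 0.4645. H(left) = 0.7063, H(right) = 0.2623. Weighted = (26/71)*0.7063 + (45/71)*0.2623 = 0.4249. IG = 0.4645 - 0.4249 = 0.0396, which rounds to 0.040.

0.040


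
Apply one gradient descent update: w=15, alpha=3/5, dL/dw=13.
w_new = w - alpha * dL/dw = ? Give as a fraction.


w_new = 15 - 3/5 * 13 = 15 - 39/5 = 36/5.

36/5


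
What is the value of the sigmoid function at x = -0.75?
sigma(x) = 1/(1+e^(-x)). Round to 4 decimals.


sigma(-0.75) = 1/(1+e^(0.75)) = 1/(1+2.117000) = 1/3.117000 = 0.3208.

0.3208


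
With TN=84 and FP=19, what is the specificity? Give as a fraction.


Specificity = TN / (TN + FP) = 84 / 103 = 84/103.

84/103


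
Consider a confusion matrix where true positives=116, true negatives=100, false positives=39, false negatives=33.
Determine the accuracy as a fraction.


Accuracy = (TP + TN) / (TP + TN + FP + FN) = (116 + 100) / 288 = 3/4.

3/4


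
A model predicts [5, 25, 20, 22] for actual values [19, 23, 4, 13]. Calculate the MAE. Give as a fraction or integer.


MAE = (1/4) * (|19-5|=14 + |23-25|=2 + |4-20|=16 + |13-22|=9). Sum = 41. MAE = 41/4.

41/4


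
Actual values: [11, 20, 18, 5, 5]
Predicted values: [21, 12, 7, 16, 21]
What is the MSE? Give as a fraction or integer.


MSE = (1/5) * ((11-21)^2=100 + (20-12)^2=64 + (18-7)^2=121 + (5-16)^2=121 + (5-21)^2=256). Sum = 662. MSE = 662/5.

662/5


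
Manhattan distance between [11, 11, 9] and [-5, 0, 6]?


d = sum of absolute differences: |11--5|=16 + |11-0|=11 + |9-6|=3 = 30.

30


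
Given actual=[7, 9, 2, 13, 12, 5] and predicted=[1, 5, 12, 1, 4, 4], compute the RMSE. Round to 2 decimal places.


MSE = 60.1667. RMSE = sqrt(60.1667) = 7.76.

7.76


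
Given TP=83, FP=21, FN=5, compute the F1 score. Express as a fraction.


Precision = 83/104 = 83/104. Recall = 83/88 = 83/88. F1 = 2*P*R/(P+R) = 83/96.

83/96


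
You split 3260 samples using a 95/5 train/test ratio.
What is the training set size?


Test set = 3260 * 5% = 163. Training set = 3260 - 163 = 3097.

3097


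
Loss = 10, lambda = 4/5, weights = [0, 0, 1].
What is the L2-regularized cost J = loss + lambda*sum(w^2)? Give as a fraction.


L2 sq norm = sum(w^2) = 1. J = 10 + 4/5 * 1 = 54/5.

54/5


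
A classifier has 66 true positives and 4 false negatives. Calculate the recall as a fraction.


Recall = TP / (TP + FN) = 66 / 70 = 33/35.

33/35


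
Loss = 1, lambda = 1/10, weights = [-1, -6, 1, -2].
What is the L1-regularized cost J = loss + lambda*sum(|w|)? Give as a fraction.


L1 norm = sum(|w|) = 10. J = 1 + 1/10 * 10 = 2.

2


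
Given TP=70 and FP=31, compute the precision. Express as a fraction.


Precision = TP / (TP + FP) = 70 / 101 = 70/101.

70/101


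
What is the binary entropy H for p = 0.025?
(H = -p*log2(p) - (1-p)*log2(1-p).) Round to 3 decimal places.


H = -0.025*log2(0.025) - 0.975*log2(0.975) = 0.169.

0.169


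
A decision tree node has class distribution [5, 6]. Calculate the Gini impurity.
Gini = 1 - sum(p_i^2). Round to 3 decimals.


Total = 11. Proportions: 5/11, 6/11. sum(p_i^2) = 0.5041. Gini = 1 - 0.5041 = 0.4959, which rounds to 0.496.

0.496


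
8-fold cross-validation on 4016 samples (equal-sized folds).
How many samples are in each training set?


Each validation fold has 4016/8 = 502 samples. Training set = 4016 - 502 = 3514.

3514


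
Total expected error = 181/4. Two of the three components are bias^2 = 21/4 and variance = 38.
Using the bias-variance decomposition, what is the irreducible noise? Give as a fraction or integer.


Total error = bias^2 + variance + irreducible noise. So irreducible noise = 181/4 - 21/4 - 38 = 2.

2


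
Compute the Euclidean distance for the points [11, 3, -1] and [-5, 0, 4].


d = sqrt(sum of squared differences). (11--5)^2=256, (3-0)^2=9, (-1-4)^2=25. Sum = 290.

sqrt(290)


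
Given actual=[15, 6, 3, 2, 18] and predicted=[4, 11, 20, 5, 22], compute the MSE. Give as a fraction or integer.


MSE = (1/5) * ((15-4)^2=121 + (6-11)^2=25 + (3-20)^2=289 + (2-5)^2=9 + (18-22)^2=16). Sum = 460. MSE = 92.

92


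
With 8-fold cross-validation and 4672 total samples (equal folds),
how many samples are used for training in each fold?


Each validation fold has 4672/8 = 584 samples. Training set = 4672 - 584 = 4088.

4088


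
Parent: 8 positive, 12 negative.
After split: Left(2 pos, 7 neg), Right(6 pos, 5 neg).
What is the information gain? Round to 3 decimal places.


H(parent) = 0.9710. H(left) = 0.7642, H(right) = 0.9940. Weighted = (9/20)*0.7642 + (11/20)*0.9940 = 0.8906. IG = 0.9710 - 0.8906 = 0.0804, which rounds to 0.080.

0.080


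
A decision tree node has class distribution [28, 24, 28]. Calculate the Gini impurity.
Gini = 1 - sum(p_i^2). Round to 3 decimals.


Total = 80. Proportions: 28/80, 24/80, 28/80. sum(p_i^2) = 0.3350. Gini = 1 - 0.3350 = 0.6650, which rounds to 0.665.

0.665


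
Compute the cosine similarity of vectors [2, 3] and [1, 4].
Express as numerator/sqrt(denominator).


dot = 14. |a|^2 = 13, |b|^2 = 17. cos = 14/sqrt(221).

14/sqrt(221)


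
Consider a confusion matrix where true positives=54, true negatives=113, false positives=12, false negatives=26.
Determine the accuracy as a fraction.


Accuracy = (TP + TN) / (TP + TN + FP + FN) = (54 + 113) / 205 = 167/205.

167/205


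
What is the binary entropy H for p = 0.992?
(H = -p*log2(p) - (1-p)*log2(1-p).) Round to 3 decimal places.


H = -0.992*log2(0.992) - 0.008*log2(0.008) = 0.067.

0.067


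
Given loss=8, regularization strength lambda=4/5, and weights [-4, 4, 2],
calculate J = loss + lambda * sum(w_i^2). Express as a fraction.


L2 sq norm = sum(w^2) = 36. J = 8 + 4/5 * 36 = 184/5.

184/5


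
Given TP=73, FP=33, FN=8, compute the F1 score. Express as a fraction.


Precision = 73/106 = 73/106. Recall = 73/81 = 73/81. F1 = 2*P*R/(P+R) = 146/187.

146/187


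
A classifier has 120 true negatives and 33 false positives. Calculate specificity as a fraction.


Specificity = TN / (TN + FP) = 120 / 153 = 40/51.

40/51


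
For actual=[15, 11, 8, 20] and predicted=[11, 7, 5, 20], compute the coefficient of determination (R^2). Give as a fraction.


Mean(y) = 27/2. SS_res = 41. SS_tot = 81. R^2 = 1 - 41/(81) = 40/81.

40/81


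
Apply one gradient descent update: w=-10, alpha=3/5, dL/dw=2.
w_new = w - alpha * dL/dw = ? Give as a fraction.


w_new = -10 - 3/5 * 2 = -10 - 6/5 = -56/5.

-56/5


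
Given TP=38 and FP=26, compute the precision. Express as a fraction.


Precision = TP / (TP + FP) = 38 / 64 = 19/32.

19/32


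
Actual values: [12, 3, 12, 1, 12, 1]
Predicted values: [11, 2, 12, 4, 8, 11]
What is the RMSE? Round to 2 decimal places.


MSE = 21.1667. RMSE = sqrt(21.1667) = 4.60.

4.60


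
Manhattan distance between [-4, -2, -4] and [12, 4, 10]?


d = sum of absolute differences: |-4-12|=16 + |-2-4|=6 + |-4-10|=14 = 36.

36


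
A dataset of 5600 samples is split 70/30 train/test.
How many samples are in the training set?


Test set = 5600 * 30% = 1680. Training set = 5600 - 1680 = 3920.

3920


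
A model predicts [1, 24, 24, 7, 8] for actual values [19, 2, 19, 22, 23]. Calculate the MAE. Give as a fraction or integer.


MAE = (1/5) * (|19-1|=18 + |2-24|=22 + |19-24|=5 + |22-7|=15 + |23-8|=15). Sum = 75. MAE = 15.

15


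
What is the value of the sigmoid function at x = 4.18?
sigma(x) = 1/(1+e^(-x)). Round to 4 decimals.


sigma(4.18) = 1/(1+e^(-4.18)) = 1/(1+0.015299) = 1/1.015299 = 0.9849.

0.9849


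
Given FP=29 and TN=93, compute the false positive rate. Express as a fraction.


FPR = FP / (FP + TN) = 29 / 122 = 29/122.

29/122


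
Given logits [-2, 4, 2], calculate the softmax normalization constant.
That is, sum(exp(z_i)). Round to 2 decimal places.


Denom = e^-2=0.1353 + e^4=54.5982 + e^2=7.3891. Sum = 62.1226, which rounds to 62.12.

62.12


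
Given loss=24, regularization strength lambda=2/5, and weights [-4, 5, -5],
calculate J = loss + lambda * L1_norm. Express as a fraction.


L1 norm = sum(|w|) = 14. J = 24 + 2/5 * 14 = 148/5.

148/5


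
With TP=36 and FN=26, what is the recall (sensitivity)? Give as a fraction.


Recall = TP / (TP + FN) = 36 / 62 = 18/31.

18/31


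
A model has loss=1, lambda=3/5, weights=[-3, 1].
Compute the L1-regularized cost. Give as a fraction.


L1 norm = sum(|w|) = 4. J = 1 + 3/5 * 4 = 17/5.

17/5


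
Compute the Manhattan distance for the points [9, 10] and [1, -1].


d = sum of absolute differences: |9-1|=8 + |10--1|=11 = 19.

19


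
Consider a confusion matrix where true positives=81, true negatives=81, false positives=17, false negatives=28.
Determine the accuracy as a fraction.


Accuracy = (TP + TN) / (TP + TN + FP + FN) = (81 + 81) / 207 = 18/23.

18/23


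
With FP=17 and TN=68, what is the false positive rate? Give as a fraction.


FPR = FP / (FP + TN) = 17 / 85 = 1/5.

1/5


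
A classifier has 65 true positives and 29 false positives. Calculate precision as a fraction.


Precision = TP / (TP + FP) = 65 / 94 = 65/94.

65/94


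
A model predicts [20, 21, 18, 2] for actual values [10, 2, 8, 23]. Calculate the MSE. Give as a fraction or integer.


MSE = (1/4) * ((10-20)^2=100 + (2-21)^2=361 + (8-18)^2=100 + (23-2)^2=441). Sum = 1002. MSE = 501/2.

501/2


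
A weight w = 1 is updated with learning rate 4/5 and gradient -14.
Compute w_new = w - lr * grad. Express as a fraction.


w_new = 1 - 4/5 * -14 = 1 - -56/5 = 61/5.

61/5


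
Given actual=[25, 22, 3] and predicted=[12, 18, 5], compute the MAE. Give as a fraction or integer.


MAE = (1/3) * (|25-12|=13 + |22-18|=4 + |3-5|=2). Sum = 19. MAE = 19/3.

19/3


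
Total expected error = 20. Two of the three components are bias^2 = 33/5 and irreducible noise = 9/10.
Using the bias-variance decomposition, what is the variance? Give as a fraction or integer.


Total error = bias^2 + variance + irreducible noise. So variance = 20 - 33/5 - 9/10 = 25/2.

25/2


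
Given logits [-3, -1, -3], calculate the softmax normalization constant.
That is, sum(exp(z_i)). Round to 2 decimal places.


Denom = e^-3=0.0498 + e^-1=0.3679 + e^-3=0.0498. Sum = 0.4675, which rounds to 0.47.

0.47


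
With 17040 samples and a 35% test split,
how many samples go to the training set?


Test set = 17040 * 35% = 5964. Training set = 17040 - 5964 = 11076.

11076


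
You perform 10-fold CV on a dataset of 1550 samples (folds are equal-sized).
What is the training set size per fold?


Each validation fold has 1550/10 = 155 samples. Training set = 1550 - 155 = 1395.

1395


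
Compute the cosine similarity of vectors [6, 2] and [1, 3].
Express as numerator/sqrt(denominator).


dot = 12. |a|^2 = 40, |b|^2 = 10. cos = 12/sqrt(400).

12/sqrt(400)


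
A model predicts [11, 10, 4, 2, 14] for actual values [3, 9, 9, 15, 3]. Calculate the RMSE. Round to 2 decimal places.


MSE = 76.0000. RMSE = sqrt(76.0000) = 8.72.

8.72


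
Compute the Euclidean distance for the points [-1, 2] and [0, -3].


d = sqrt(sum of squared differences). (-1-0)^2=1, (2--3)^2=25. Sum = 26.

sqrt(26)


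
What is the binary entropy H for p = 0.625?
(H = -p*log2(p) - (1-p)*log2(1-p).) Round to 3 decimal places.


H = -0.625*log2(0.625) - 0.375*log2(0.375) = 0.954.

0.954


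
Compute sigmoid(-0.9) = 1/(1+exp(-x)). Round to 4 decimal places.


sigma(-0.9) = 1/(1+e^(0.9)) = 1/(1+2.459603) = 1/3.459603 = 0.2891.

0.2891


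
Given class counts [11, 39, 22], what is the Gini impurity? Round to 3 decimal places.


Total = 72. Proportions: 11/72, 39/72, 22/72. sum(p_i^2) = 0.4101. Gini = 1 - 0.4101 = 0.5899, which rounds to 0.590.

0.590


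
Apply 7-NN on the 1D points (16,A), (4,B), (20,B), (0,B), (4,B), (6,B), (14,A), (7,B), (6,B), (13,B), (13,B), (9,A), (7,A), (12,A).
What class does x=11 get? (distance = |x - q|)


Distances: |16-11|=5, |4-11|=7, |20-11|=9, |0-11|=11, |4-11|=7, |6-11|=5, |14-11|=3, |7-11|=4, |6-11|=5, |13-11|=2, |13-11|=2, |9-11|=2, |7-11|=4, |12-11|=1. 7 nearest: (12,A), (9,A), (13,B), (13,B), (14,A), (7,A), (7,B). Counts: {'A': 4, 'B': 3}. Majority class: A.

A


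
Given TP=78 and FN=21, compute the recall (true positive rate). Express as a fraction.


Recall = TP / (TP + FN) = 78 / 99 = 26/33.

26/33


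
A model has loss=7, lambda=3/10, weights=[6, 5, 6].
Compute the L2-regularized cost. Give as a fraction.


L2 sq norm = sum(w^2) = 97. J = 7 + 3/10 * 97 = 361/10.

361/10


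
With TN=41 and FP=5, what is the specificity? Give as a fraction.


Specificity = TN / (TN + FP) = 41 / 46 = 41/46.

41/46


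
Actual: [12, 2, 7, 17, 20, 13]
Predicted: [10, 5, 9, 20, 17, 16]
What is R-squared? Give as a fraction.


Mean(y) = 71/6. SS_res = 44. SS_tot = 1289/6. R^2 = 1 - 44/(1289/6) = 1025/1289.

1025/1289


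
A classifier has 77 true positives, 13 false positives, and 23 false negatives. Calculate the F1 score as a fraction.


Precision = 77/90 = 77/90. Recall = 77/100 = 77/100. F1 = 2*P*R/(P+R) = 77/95.

77/95


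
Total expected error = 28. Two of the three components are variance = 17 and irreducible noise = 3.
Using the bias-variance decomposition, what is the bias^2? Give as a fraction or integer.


Total error = bias^2 + variance + irreducible noise. So bias^2 = 28 - 17 - 3 = 8.

8


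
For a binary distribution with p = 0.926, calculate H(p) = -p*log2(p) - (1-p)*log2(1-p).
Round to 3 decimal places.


H = -0.926*log2(0.926) - 0.074*log2(0.074) = 0.381.

0.381


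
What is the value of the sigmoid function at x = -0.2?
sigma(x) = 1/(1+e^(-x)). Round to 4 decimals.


sigma(-0.2) = 1/(1+e^(0.2)) = 1/(1+1.221403) = 1/2.221403 = 0.4502.

0.4502


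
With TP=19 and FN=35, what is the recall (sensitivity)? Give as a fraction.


Recall = TP / (TP + FN) = 19 / 54 = 19/54.

19/54


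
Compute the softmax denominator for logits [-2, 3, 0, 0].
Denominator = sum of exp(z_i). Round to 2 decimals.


Denom = e^-2=0.1353 + e^3=20.0855 + e^0=1.0000 + e^0=1.0000. Sum = 22.2208, which rounds to 22.22.

22.22


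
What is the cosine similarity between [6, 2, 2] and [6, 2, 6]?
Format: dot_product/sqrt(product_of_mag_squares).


dot = 52. |a|^2 = 44, |b|^2 = 76. cos = 52/sqrt(3344).

52/sqrt(3344)


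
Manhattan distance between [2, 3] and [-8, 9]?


d = sum of absolute differences: |2--8|=10 + |3-9|=6 = 16.

16


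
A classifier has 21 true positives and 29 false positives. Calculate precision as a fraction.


Precision = TP / (TP + FP) = 21 / 50 = 21/50.

21/50


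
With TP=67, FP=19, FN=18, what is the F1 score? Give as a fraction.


Precision = 67/86 = 67/86. Recall = 67/85 = 67/85. F1 = 2*P*R/(P+R) = 134/171.

134/171


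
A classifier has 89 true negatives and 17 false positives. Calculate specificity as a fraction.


Specificity = TN / (TN + FP) = 89 / 106 = 89/106.

89/106
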